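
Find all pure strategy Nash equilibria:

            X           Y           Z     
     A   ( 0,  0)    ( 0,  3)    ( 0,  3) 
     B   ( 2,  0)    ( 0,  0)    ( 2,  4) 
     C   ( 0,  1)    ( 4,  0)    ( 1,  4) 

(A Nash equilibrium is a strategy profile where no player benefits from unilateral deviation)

Nash equilibrium: (B, Z)

Work:
Best responses:
  P1 vs X: payoffs [0, 2, 0] → best response B (payoff 2)
  P1 vs Y: payoffs [0, 0, 4] → best response C (payoff 4)
  P1 vs Z: payoffs [0, 2, 1] → best response B (payoff 2)
  P2 vs A: payoffs [0, 3, 3] → best response Y/Z (payoff 3)
  P2 vs B: payoffs [0, 0, 4] → best response Z (payoff 4)
  P2 vs C: payoffs [1, 0, 4] → best response Z (payoff 4)
Mutual best responses: (B,Z) → Nash equilibria.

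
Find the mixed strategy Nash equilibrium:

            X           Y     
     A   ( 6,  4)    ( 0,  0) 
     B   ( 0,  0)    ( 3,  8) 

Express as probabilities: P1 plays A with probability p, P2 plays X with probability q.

p = 0.6667, q = 0.3333

Work:
Find probabilities that make opponent indifferent:
P2 chooses q to make P1 indifferent between A and B
P1 chooses p to make P2 indifferent between X and Y
Mixed NE: P1 plays (A: 0.6667, B: 0.3333), P2 plays (X: 0.3333, Y: 0.6667)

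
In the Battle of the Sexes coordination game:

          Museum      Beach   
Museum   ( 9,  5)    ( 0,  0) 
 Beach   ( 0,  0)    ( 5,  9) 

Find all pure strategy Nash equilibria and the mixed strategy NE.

Pure NE: (Museum, Museum) and (Beach, Beach); Mixed NE: p = 0.6429, q = 0.3571

Work:
Check pure NE:
(Museum, Museum): (9, 5) - no unilateral deviation beneficial
(Beach, Beach): (5, 9) - no unilateral deviation beneficial
Mixed NE: P1 plays Museum with p = 0.6429, P2 plays Museum with q = 0.3571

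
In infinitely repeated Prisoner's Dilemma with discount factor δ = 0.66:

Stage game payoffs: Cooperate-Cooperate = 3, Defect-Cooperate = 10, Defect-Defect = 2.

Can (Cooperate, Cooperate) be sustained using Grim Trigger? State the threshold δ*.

δ* = 0.875; since δ = 0.66 < 0.875, cooperation cannot be sustained

Work:
For Grim Trigger:
Cooperate forever: 3/(1-δ)
Defect then punished: 10 + 2·δ/(1-δ)
Need: 3/(1-δ) ≥ 10 + 2·δ/(1-δ)
Solving: δ ≥ (T-R)/(T-P) = (10-3)/(10-2) = 0.875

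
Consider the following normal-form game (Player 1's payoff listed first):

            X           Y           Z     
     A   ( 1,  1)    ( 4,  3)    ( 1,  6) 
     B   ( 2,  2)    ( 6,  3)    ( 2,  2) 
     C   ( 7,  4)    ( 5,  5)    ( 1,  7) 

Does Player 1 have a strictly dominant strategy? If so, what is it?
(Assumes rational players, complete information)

No strictly dominant strategy exists for Player 1

Work:
A strategy strictly dominates another if it gives a strictly higher payoff against every opponent action. Compare each pair of P1's strategies column-by-column:
  A vs B: [1 vs 2, 4 vs 6, 1 vs 2] → A does not strictly dominate B (column X: 1 ≤ 2)
  A vs C: [1 vs 7, 4 vs 5, 1 vs 1] → A does not strictly dominate C (column X: 1 ≤ 7)
  B vs A: [2 vs 1, 6 vs 4, 2 vs 1] → B strictly dominates A
  B vs C: [2 vs 7, 6 vs 5, 2 vs 1] → B does not strictly dominate C (column X: 2 ≤ 7)
  C vs A: [7 vs 1, 5 vs 4, 1 vs 1] → C does not strictly dominate A (column Z: 1 ≤ 1)
  C vs B: [7 vs 2, 5 vs 6, 1 vs 2] → C does not strictly dominate B (column Y: 5 ≤ 6)
No single strategy strictly dominates all others → no strictly dominant strategy.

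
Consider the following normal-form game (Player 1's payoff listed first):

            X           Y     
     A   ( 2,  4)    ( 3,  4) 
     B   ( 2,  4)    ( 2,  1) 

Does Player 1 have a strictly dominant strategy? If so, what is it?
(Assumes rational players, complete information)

No strictly dominant strategy exists for Player 1

Work:
A strategy strictly dominates another if it gives a strictly higher payoff against every opponent action. Compare each pair of P1's strategies column-by-column:
  A vs B: [2 vs 2, 3 vs 2] → A does not strictly dominate B (column X: 2 ≤ 2)
  B vs A: [2 vs 2, 2 vs 3] → B does not strictly dominate A (column X: 2 ≤ 2)
No single strategy strictly dominates all others → no strictly dominant strategy.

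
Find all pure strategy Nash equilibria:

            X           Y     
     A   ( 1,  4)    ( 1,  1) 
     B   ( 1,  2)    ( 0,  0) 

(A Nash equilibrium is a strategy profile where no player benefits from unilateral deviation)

Nash equilibrium: (A, X), (B, X)

Work:
Best responses:
  P1 vs X: payoffs [1, 1] → best response A/B (payoff 1)
  P1 vs Y: payoffs [1, 0] → best response A (payoff 1)
  P2 vs A: payoffs [4, 1] → best response X (payoff 4)
  P2 vs B: payoffs [2, 0] → best response X (payoff 2)
Mutual best responses: (A,X), (B,X) → Nash equilibria.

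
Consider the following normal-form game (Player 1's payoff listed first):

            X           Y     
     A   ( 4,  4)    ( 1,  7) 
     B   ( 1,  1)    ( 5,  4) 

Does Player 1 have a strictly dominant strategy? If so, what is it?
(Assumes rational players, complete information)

No strictly dominant strategy exists for Player 1

Work:
A strategy strictly dominates another if it gives a strictly higher payoff against every opponent action. Compare each pair of P1's strategies column-by-column:
  A vs B: [4 vs 1, 1 vs 5] → A does not strictly dominate B (column Y: 1 ≤ 5)
  B vs A: [1 vs 4, 5 vs 1] → B does not strictly dominate A (column X: 1 ≤ 4)
No single strategy strictly dominates all others → no strictly dominant strategy.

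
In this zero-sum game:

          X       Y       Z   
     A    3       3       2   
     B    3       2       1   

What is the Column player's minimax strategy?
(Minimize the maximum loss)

Column should play Z, value = 2

Work:
Column player minimizes Row's maximum payoff:
Column X: max payoff to Row = 3
Column Y: max payoff to Row = 3
Column Z: max payoff to Row = 2
Minimum is 2, achieved by column Z.
Minimax strategy: Z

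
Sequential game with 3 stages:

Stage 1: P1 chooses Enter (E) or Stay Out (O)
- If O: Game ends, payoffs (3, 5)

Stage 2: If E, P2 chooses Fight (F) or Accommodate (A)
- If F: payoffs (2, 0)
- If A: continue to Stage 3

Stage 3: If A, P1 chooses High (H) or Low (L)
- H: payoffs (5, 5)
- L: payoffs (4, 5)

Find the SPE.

SPE: (E, A, H); Outcome (5, 5)

Work:
Stage 3: P1 chooses H (5 vs 4)
Stage 2: P2: F->0, A->5 (anticipating H). Choose A
Stage 1: P1: O->3, E->5 (anticipating A, H). Choose E
SPE path: E -> A -> H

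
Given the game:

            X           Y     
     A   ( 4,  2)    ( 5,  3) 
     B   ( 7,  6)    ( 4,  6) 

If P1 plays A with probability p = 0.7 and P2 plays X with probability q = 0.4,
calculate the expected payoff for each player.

E[P1] = 4.78, E[P2] = 3.62

Work:
E[P1] = p·q·π₁(A,X) + p·(1-q)·π₁(A,Y) + (1-p)·q·π₁(B,X) + (1-p)·(1-q)·π₁(B,Y)
= 0.7·0.4·4 + 0.7·0.6·5 + 0.3·0.4·7 + 0.3·0.6·4
= 4.78

E[P2] = 3.62 (similar calculation)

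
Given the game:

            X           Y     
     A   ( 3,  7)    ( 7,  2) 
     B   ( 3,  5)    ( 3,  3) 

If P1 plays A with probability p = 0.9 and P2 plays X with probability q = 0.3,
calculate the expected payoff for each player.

E[P1] = 5.52, E[P2] = 3.51

Work:
E[P1] = p·q·π₁(A,X) + p·(1-q)·π₁(A,Y) + (1-p)·q·π₁(B,X) + (1-p)·(1-q)·π₁(B,Y)
= 0.9·0.3·3 + 0.9·0.7·7 + 0.1·0.3·3 + 0.1·0.7·3
= 5.52

E[P2] = 3.51 (similar calculation)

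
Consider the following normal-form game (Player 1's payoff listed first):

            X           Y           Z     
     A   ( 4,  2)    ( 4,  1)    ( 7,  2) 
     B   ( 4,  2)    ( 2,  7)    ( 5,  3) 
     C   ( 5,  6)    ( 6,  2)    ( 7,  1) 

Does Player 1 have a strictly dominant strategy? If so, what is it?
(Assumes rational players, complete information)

No strictly dominant strategy exists for Player 1

Work:
A strategy strictly dominates another if it gives a strictly higher payoff against every opponent action. Compare each pair of P1's strategies column-by-column:
  A vs B: [4 vs 4, 4 vs 2, 7 vs 5] → A does not strictly dominate B (column X: 4 ≤ 4)
  A vs C: [4 vs 5, 4 vs 6, 7 vs 7] → A does not strictly dominate C (column X: 4 ≤ 5)
  B vs A: [4 vs 4, 2 vs 4, 5 vs 7] → B does not strictly dominate A (column X: 4 ≤ 4)
  B vs C: [4 vs 5, 2 vs 6, 5 vs 7] → B does not strictly dominate C (column X: 4 ≤ 5)
  C vs A: [5 vs 4, 6 vs 4, 7 vs 7] → C does not strictly dominate A (column Z: 7 ≤ 7)
  C vs B: [5 vs 4, 6 vs 2, 7 vs 5] → C strictly dominates B
No single strategy strictly dominates all others → no strictly dominant strategy.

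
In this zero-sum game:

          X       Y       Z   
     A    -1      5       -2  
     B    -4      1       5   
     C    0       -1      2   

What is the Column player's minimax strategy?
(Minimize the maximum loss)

Column should play X, value = 0

Work:
Column player minimizes Row's maximum payoff:
Column X: max payoff to Row = 0
Column Y: max payoff to Row = 5
Column Z: max payoff to Row = 5
Minimum is 0, achieved by column X.
Minimax strategy: X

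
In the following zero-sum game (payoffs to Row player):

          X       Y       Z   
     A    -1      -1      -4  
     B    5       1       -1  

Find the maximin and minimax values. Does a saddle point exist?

Maximin = -1, Minimax = -1, Saddle: True

Work:
Row minimums: [-4, -1] → maximin = -1
Column maximums: [5, 1, -1] → minimax = -1
Saddle point exists! Game value = -1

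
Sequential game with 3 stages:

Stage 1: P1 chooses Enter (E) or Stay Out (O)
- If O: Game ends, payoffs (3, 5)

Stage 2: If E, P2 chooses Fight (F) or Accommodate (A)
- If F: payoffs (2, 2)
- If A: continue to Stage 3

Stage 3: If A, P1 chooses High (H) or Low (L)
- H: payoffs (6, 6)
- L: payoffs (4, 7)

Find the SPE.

SPE: (E, A, H); Outcome (6, 6)

Work:
Stage 3: P1 chooses H (6 vs 4)
Stage 2: P2: F->2, A->6 (anticipating H). Choose A
Stage 1: P1: O->3, E->6 (anticipating A, H). Choose E
SPE path: E -> A -> H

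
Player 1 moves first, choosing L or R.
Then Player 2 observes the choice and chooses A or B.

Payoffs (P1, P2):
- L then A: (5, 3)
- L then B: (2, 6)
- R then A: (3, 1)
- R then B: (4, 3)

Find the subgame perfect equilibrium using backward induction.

P1 plays R, P2 plays B after L and B after R; Payoff (4, 3)

Work:
Backward induction:
After L: P2 chooses B → P1 gets 2
After R: P2 chooses B → P1 gets 4
P1 chooses R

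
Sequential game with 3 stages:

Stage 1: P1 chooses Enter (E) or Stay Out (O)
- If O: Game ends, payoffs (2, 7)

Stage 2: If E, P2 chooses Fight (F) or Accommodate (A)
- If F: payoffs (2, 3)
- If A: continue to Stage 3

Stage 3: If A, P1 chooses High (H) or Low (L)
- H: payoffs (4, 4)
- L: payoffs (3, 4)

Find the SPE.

SPE: (E, A, H); Outcome (4, 4)

Work:
Stage 3: P1 chooses H (4 vs 3)
Stage 2: P2: F->3, A->4 (anticipating H). Choose A
Stage 1: P1: O->2, E->4 (anticipating A, H). Choose E
SPE path: E -> A -> H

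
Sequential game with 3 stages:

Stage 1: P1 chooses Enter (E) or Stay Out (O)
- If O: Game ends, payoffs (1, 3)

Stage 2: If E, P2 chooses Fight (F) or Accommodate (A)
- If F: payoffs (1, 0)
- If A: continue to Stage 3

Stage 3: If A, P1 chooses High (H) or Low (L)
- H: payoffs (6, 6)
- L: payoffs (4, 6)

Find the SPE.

SPE: (E, A, H); Outcome (6, 6)

Work:
Stage 3: P1 chooses H (6 vs 4)
Stage 2: P2: F->0, A->6 (anticipating H). Choose A
Stage 1: P1: O->1, E->6 (anticipating A, H). Choose E
SPE path: E -> A -> H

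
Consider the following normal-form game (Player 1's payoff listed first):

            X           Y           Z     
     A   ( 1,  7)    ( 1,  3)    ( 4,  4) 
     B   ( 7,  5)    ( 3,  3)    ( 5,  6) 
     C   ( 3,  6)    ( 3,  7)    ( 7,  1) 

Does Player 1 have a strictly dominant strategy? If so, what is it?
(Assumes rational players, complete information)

No strictly dominant strategy exists for Player 1

Work:
A strategy strictly dominates another if it gives a strictly higher payoff against every opponent action. Compare each pair of P1's strategies column-by-column:
  A vs B: [1 vs 7, 1 vs 3, 4 vs 5] → A does not strictly dominate B (column X: 1 ≤ 7)
  A vs C: [1 vs 3, 1 vs 3, 4 vs 7] → A does not strictly dominate C (column X: 1 ≤ 3)
  B vs A: [7 vs 1, 3 vs 1, 5 vs 4] → B strictly dominates A
  B vs C: [7 vs 3, 3 vs 3, 5 vs 7] → B does not strictly dominate C (column Y: 3 ≤ 3)
  C vs A: [3 vs 1, 3 vs 1, 7 vs 4] → C strictly dominates A
  C vs B: [3 vs 7, 3 vs 3, 7 vs 5] → C does not strictly dominate B (column X: 3 ≤ 7)
No single strategy strictly dominates all others → no strictly dominant strategy.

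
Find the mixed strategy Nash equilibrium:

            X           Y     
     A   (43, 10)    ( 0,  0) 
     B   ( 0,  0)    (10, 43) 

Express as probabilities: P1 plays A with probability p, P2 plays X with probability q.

p = 0.8113, q = 0.1887

Work:
Find probabilities that make opponent indifferent:
P2 chooses q to make P1 indifferent between A and B
P1 chooses p to make P2 indifferent between X and Y
Mixed NE: P1 plays (A: 0.8113, B: 0.1887), P2 plays (X: 0.1887, Y: 0.8113)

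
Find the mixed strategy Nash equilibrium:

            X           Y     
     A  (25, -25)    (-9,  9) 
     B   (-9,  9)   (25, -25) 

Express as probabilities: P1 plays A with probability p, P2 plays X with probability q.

p = 0.5, q = 0.5

Work:
Find probabilities that make opponent indifferent:
P2 chooses q to make P1 indifferent between A and B
P1 chooses p to make P2 indifferent between X and Y
Mixed NE: P1 plays (A: 0.5, B: 0.5), P2 plays (X: 0.5, Y: 0.5)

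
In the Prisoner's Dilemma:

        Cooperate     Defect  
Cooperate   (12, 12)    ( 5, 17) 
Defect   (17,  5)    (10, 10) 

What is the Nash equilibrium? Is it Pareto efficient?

(Defect, Defect) is NE; not Pareto efficient

Work:
Defect dominates Cooperate for both players:
If P2 cooperates: Defect (17) > Cooperate (12)
If P2 defects: Defect (10) > Cooperate (5)
NE: (Defect, Defect) with payoff (10, 10)
But (Cooperate, Cooperate) = (12, 12) Pareto dominates (10, 10)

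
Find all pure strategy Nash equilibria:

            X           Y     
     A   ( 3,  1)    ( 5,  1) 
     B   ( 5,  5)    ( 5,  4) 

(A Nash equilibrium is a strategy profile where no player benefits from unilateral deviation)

Nash equilibrium: (A, Y), (B, X)

Work:
Best responses:
  P1 vs X: payoffs [3, 5] → best response B (payoff 5)
  P1 vs Y: payoffs [5, 5] → best response A/B (payoff 5)
  P2 vs A: payoffs [1, 1] → best response X/Y (payoff 1)
  P2 vs B: payoffs [5, 4] → best response X (payoff 5)
Mutual best responses: (A,Y), (B,X) → Nash equilibria.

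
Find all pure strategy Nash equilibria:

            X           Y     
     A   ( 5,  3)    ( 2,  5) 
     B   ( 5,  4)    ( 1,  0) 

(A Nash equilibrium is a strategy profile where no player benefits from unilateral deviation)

Nash equilibrium: (A, Y), (B, X)

Work:
Best responses:
  P1 vs X: payoffs [5, 5] → best response A/B (payoff 5)
  P1 vs Y: payoffs [2, 1] → best response A (payoff 2)
  P2 vs A: payoffs [3, 5] → best response Y (payoff 5)
  P2 vs B: payoffs [4, 0] → best response X (payoff 4)
Mutual best responses: (A,Y), (B,X) → Nash equilibria.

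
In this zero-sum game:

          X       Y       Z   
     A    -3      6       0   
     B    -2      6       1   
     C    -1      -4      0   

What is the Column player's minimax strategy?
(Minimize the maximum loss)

Column should play X, value = -1

Work:
Column player minimizes Row's maximum payoff:
Column X: max payoff to Row = -1
Column Y: max payoff to Row = 6
Column Z: max payoff to Row = 1
Minimum is -1, achieved by column X.
Minimax strategy: X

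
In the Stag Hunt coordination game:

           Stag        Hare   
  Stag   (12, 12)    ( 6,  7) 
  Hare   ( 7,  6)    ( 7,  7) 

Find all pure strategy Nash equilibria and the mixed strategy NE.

Pure NE: (Stag, Stag) and (Hare, Hare); Mixed NE: p = 0.1667, q = 0.1667

Work:
Check pure NE:
(Stag, Stag): (12, 12) - no unilateral deviation beneficial
(Hare, Hare): (7, 7) - no unilateral deviation beneficial
Mixed NE: P1 plays Stag with p = 0.1667, P2 plays Stag with q = 0.1667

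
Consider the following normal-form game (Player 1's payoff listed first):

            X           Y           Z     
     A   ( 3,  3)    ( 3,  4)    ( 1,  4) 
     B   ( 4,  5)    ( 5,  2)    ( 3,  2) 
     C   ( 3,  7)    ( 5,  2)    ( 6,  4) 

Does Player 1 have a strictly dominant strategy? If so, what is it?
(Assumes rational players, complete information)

No strictly dominant strategy exists for Player 1

Work:
A strategy strictly dominates another if it gives a strictly higher payoff against every opponent action. Compare each pair of P1's strategies column-by-column:
  A vs B: [3 vs 4, 3 vs 5, 1 vs 3] → A does not strictly dominate B (column X: 3 ≤ 4)
  A vs C: [3 vs 3, 3 vs 5, 1 vs 6] → A does not strictly dominate C (column X: 3 ≤ 3)
  B vs A: [4 vs 3, 5 vs 3, 3 vs 1] → B strictly dominates A
  B vs C: [4 vs 3, 5 vs 5, 3 vs 6] → B does not strictly dominate C (column Y: 5 ≤ 5)
  C vs A: [3 vs 3, 5 vs 3, 6 vs 1] → C does not strictly dominate A (column X: 3 ≤ 3)
  C vs B: [3 vs 4, 5 vs 5, 6 vs 3] → C does not strictly dominate B (column X: 3 ≤ 4)
No single strategy strictly dominates all others → no strictly dominant strategy.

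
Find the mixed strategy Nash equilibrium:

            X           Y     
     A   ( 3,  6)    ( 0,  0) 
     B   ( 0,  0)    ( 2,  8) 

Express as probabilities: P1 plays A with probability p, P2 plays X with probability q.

p = 0.5714, q = 0.4

Work:
Find probabilities that make opponent indifferent:
P2 chooses q to make P1 indifferent between A and B
P1 chooses p to make P2 indifferent between X and Y
Mixed NE: P1 plays (A: 0.5714, B: 0.4286), P2 plays (X: 0.4, Y: 0.6)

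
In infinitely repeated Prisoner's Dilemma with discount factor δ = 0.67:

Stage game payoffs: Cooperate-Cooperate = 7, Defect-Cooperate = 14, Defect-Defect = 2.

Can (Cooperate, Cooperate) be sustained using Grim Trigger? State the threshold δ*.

δ* = 0.5833; since δ = 0.67 ≥ 0.5833, cooperation can be sustained

Work:
For Grim Trigger:
Cooperate forever: 7/(1-δ)
Defect then punished: 14 + 2·δ/(1-δ)
Need: 7/(1-δ) ≥ 14 + 2·δ/(1-δ)
Solving: δ ≥ (T-R)/(T-P) = (14-7)/(14-2) = 0.5833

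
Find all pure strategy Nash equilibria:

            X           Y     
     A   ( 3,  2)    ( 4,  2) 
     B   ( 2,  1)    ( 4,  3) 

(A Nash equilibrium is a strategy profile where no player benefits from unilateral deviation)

Nash equilibrium: (A, X), (A, Y), (B, Y)

Work:
Best responses:
  P1 vs X: payoffs [3, 2] → best response A (payoff 3)
  P1 vs Y: payoffs [4, 4] → best response A/B (payoff 4)
  P2 vs A: payoffs [2, 2] → best response X/Y (payoff 2)
  P2 vs B: payoffs [1, 3] → best response Y (payoff 3)
Mutual best responses: (A,X), (A,Y), (B,Y) → Nash equilibria.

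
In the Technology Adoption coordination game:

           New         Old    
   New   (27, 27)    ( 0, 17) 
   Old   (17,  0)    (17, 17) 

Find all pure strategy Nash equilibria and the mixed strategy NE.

Pure NE: (New, New) and (Old, Old); Mixed NE: p = 0.6296, q = 0.6296

Work:
Check pure NE:
(New, New): (27, 27) - no unilateral deviation beneficial
(Old, Old): (17, 17) - no unilateral deviation beneficial
Mixed NE: P1 plays New with p = 0.6296, P2 plays New with q = 0.6296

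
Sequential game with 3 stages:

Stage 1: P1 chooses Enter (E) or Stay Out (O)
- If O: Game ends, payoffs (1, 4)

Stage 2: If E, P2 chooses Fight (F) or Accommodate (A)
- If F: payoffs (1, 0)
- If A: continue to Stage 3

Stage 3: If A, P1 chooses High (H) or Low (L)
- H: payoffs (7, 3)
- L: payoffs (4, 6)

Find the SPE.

SPE: (E, A, H); Outcome (7, 3)

Work:
Stage 3: P1 chooses H (7 vs 4)
Stage 2: P2: F->0, A->3 (anticipating H). Choose A
Stage 1: P1: O->1, E->7 (anticipating A, H). Choose E
SPE path: E -> A -> H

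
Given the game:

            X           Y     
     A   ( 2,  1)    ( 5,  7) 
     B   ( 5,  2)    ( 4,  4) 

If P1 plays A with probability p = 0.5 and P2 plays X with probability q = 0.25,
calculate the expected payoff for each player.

E[P1] = 4.25, E[P2] = 4.5

Work:
E[P1] = p·q·π₁(A,X) + p·(1-q)·π₁(A,Y) + (1-p)·q·π₁(B,X) + (1-p)·(1-q)·π₁(B,Y)
= 0.5·0.25·2 + 0.5·0.75·5 + 0.5·0.25·5 + 0.5·0.75·4
= 4.25

E[P2] = 4.5 (similar calculation)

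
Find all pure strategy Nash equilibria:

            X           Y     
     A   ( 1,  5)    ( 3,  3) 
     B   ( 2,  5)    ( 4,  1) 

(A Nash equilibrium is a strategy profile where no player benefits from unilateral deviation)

Nash equilibrium: (B, X)

Work:
Best responses:
  P1 vs X: payoffs [1, 2] → best response B (payoff 2)
  P1 vs Y: payoffs [3, 4] → best response B (payoff 4)
  P2 vs A: payoffs [5, 3] → best response X (payoff 5)
  P2 vs B: payoffs [5, 1] → best response X (payoff 5)
Mutual best responses: (B,X) → Nash equilibria.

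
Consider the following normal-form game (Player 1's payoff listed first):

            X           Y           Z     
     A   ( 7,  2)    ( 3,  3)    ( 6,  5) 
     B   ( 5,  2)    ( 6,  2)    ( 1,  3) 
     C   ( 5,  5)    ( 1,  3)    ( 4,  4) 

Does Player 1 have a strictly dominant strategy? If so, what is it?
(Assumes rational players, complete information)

No strictly dominant strategy exists for Player 1

Work:
A strategy strictly dominates another if it gives a strictly higher payoff against every opponent action. Compare each pair of P1's strategies column-by-column:
  A vs B: [7 vs 5, 3 vs 6, 6 vs 1] → A does not strictly dominate B (column Y: 3 ≤ 6)
  A vs C: [7 vs 5, 3 vs 1, 6 vs 4] → A strictly dominates C
  B vs A: [5 vs 7, 6 vs 3, 1 vs 6] → B does not strictly dominate A (column X: 5 ≤ 7)
  B vs C: [5 vs 5, 6 vs 1, 1 vs 4] → B does not strictly dominate C (column X: 5 ≤ 5)
  C vs A: [5 vs 7, 1 vs 3, 4 vs 6] → C does not strictly dominate A (column X: 5 ≤ 7)
  C vs B: [5 vs 5, 1 vs 6, 4 vs 1] → C does not strictly dominate B (column X: 5 ≤ 5)
No single strategy strictly dominates all others → no strictly dominant strategy.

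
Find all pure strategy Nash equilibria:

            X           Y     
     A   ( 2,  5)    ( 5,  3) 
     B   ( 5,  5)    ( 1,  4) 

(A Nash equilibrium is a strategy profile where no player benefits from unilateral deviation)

Nash equilibrium: (B, X)

Work:
Best responses:
  P1 vs X: payoffs [2, 5] → best response B (payoff 5)
  P1 vs Y: payoffs [5, 1] → best response A (payoff 5)
  P2 vs A: payoffs [5, 3] → best response X (payoff 5)
  P2 vs B: payoffs [5, 4] → best response X (payoff 5)
Mutual best responses: (B,X) → Nash equilibria.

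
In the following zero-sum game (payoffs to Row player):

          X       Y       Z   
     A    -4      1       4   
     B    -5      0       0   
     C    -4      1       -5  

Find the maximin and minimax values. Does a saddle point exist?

Maximin = -4, Minimax = -4, Saddle: True

Work:
Row minimums: [-4, -5, -5] → maximin = -4
Column maximums: [-4, 1, 4] → minimax = -4
Saddle point exists! Game value = -4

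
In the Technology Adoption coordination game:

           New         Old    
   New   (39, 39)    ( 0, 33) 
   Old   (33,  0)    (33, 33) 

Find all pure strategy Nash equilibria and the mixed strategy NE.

Pure NE: (New, New) and (Old, Old); Mixed NE: p = 0.8462, q = 0.8462

Work:
Check pure NE:
(New, New): (39, 39) - no unilateral deviation beneficial
(Old, Old): (33, 33) - no unilateral deviation beneficial
Mixed NE: P1 plays New with p = 0.8462, P2 plays New with q = 0.8462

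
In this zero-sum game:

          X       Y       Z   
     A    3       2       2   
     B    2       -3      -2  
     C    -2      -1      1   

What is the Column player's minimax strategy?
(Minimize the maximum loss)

Column should play Y or Z (all achieve the minimum), value = 2

Work:
Column player minimizes Row's maximum payoff:
Column X: max payoff to Row = 3
Column Y: max payoff to Row = 2
Column Z: max payoff to Row = 2
Minimum is 2, achieved by columns Y, Z (tied).
Each of Y or Z is a minimax strategy.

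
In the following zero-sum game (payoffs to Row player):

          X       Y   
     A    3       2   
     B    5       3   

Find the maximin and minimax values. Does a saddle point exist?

Maximin = 3, Minimax = 3, Saddle: True

Work:
Row minimums: [2, 3] → maximin = 3
Column maximums: [5, 3] → minimax = 3
Saddle point exists! Game value = 3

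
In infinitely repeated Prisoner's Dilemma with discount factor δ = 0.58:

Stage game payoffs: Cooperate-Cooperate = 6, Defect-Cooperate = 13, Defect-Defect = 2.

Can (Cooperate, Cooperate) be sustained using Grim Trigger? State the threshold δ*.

δ* = 0.6364; since δ = 0.58 < 0.6364, cooperation cannot be sustained

Work:
For Grim Trigger:
Cooperate forever: 6/(1-δ)
Defect then punished: 13 + 2·δ/(1-δ)
Need: 6/(1-δ) ≥ 13 + 2·δ/(1-δ)
Solving: δ ≥ (T-R)/(T-P) = (13-6)/(13-2) = 0.6364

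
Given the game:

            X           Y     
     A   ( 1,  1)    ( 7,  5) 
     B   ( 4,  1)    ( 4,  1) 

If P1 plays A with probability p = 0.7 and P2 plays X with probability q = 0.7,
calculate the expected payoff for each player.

E[P1] = 3.16, E[P2] = 1.84

Work:
E[P1] = p·q·π₁(A,X) + p·(1-q)·π₁(A,Y) + (1-p)·q·π₁(B,X) + (1-p)·(1-q)·π₁(B,Y)
= 0.7·0.7·1 + 0.7·0.3·7 + 0.3·0.7·4 + 0.3·0.3·4
= 3.16

E[P2] = 1.84 (similar calculation)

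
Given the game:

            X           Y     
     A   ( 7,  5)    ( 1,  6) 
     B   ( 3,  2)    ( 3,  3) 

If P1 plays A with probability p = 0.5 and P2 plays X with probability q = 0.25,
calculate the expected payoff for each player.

E[P1] = 2.75, E[P2] = 4.25

Work:
E[P1] = p·q·π₁(A,X) + p·(1-q)·π₁(A,Y) + (1-p)·q·π₁(B,X) + (1-p)·(1-q)·π₁(B,Y)
= 0.5·0.25·7 + 0.5·0.75·1 + 0.5·0.25·3 + 0.5·0.75·3
= 2.75

E[P2] = 4.25 (similar calculation)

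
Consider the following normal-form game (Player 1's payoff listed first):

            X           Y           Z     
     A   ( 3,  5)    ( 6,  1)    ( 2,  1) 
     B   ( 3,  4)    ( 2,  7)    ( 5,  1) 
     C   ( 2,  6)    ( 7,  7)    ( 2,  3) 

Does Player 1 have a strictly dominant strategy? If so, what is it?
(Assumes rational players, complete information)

No strictly dominant strategy exists for Player 1

Work:
A strategy strictly dominates another if it gives a strictly higher payoff against every opponent action. Compare each pair of P1's strategies column-by-column:
  A vs B: [3 vs 3, 6 vs 2, 2 vs 5] → A does not strictly dominate B (column X: 3 ≤ 3)
  A vs C: [3 vs 2, 6 vs 7, 2 vs 2] → A does not strictly dominate C (column Y: 6 ≤ 7)
  B vs A: [3 vs 3, 2 vs 6, 5 vs 2] → B does not strictly dominate A (column X: 3 ≤ 3)
  B vs C: [3 vs 2, 2 vs 7, 5 vs 2] → B does not strictly dominate C (column Y: 2 ≤ 7)
  C vs A: [2 vs 3, 7 vs 6, 2 vs 2] → C does not strictly dominate A (column X: 2 ≤ 3)
  C vs B: [2 vs 3, 7 vs 2, 2 vs 5] → C does not strictly dominate B (column X: 2 ≤ 3)
No single strategy strictly dominates all others → no strictly dominant strategy.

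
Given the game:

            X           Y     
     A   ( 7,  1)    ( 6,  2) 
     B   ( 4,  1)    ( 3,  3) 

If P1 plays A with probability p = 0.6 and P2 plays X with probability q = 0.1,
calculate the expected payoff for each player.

E[P1] = 4.9, E[P2] = 2.26

Work:
E[P1] = p·q·π₁(A,X) + p·(1-q)·π₁(A,Y) + (1-p)·q·π₁(B,X) + (1-p)·(1-q)·π₁(B,Y)
= 0.6·0.1·7 + 0.6·0.9·6 + 0.4·0.1·4 + 0.4·0.9·3
= 4.9

E[P2] = 2.26 (similar calculation)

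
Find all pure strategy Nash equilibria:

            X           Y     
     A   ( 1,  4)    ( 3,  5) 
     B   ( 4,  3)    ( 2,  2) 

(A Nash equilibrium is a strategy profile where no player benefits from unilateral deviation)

Nash equilibrium: (A, Y), (B, X)

Work:
Best responses:
  P1 vs X: payoffs [1, 4] → best response B (payoff 4)
  P1 vs Y: payoffs [3, 2] → best response A (payoff 3)
  P2 vs A: payoffs [4, 5] → best response Y (payoff 5)
  P2 vs B: payoffs [3, 2] → best response X (payoff 3)
Mutual best responses: (A,Y), (B,X) → Nash equilibria.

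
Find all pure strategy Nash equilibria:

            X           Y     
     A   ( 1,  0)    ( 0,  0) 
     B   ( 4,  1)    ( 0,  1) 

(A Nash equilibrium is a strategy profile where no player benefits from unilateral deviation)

Nash equilibrium: (A, Y), (B, X), (B, Y)

Work:
Best responses:
  P1 vs X: payoffs [1, 4] → best response B (payoff 4)
  P1 vs Y: payoffs [0, 0] → best response A/B (payoff 0)
  P2 vs A: payoffs [0, 0] → best response X/Y (payoff 0)
  P2 vs B: payoffs [1, 1] → best response X/Y (payoff 1)
Mutual best responses: (A,Y), (B,X), (B,Y) → Nash equilibria.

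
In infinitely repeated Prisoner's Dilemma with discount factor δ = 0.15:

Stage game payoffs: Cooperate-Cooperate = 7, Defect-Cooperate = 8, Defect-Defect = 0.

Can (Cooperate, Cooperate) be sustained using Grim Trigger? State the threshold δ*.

δ* = 0.125; since δ = 0.15 ≥ 0.125, cooperation can be sustained

Work:
For Grim Trigger:
Cooperate forever: 7/(1-δ)
Defect then punished: 8 + 0·δ/(1-δ)
Need: 7/(1-δ) ≥ 8 + 0·δ/(1-δ)
Solving: δ ≥ (T-R)/(T-P) = (8-7)/(8-0) = 0.125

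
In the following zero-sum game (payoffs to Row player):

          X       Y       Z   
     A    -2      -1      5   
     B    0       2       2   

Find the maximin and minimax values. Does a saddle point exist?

Maximin = 0, Minimax = 0, Saddle: True

Work:
Row minimums: [-2, 0] → maximin = 0
Column maximums: [0, 2, 5] → minimax = 0
Saddle point exists! Game value = 0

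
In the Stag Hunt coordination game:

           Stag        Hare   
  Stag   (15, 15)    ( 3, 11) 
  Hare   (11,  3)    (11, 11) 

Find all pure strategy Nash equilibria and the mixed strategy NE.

Pure NE: (Stag, Stag) and (Hare, Hare); Mixed NE: p = 0.6667, q = 0.6667

Work:
Check pure NE:
(Stag, Stag): (15, 15) - no unilateral deviation beneficial
(Hare, Hare): (11, 11) - no unilateral deviation beneficial
Mixed NE: P1 plays Stag with p = 0.6667, P2 plays Stag with q = 0.6667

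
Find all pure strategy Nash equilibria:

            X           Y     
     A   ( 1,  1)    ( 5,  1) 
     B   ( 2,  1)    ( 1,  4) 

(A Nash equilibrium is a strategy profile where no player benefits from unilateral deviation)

Nash equilibrium: (A, Y)

Work:
Best responses:
  P1 vs X: payoffs [1, 2] → best response B (payoff 2)
  P1 vs Y: payoffs [5, 1] → best response A (payoff 5)
  P2 vs A: payoffs [1, 1] → best response X/Y (payoff 1)
  P2 vs B: payoffs [1, 4] → best response Y (payoff 4)
Mutual best responses: (A,Y) → Nash equilibria.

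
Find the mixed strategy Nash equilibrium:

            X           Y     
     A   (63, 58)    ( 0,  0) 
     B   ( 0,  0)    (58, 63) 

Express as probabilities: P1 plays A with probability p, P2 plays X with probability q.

p = 0.5207, q = 0.4793

Work:
Find probabilities that make opponent indifferent:
P2 chooses q to make P1 indifferent between A and B
P1 chooses p to make P2 indifferent between X and Y
Mixed NE: P1 plays (A: 0.5207, B: 0.4793), P2 plays (X: 0.4793, Y: 0.5207)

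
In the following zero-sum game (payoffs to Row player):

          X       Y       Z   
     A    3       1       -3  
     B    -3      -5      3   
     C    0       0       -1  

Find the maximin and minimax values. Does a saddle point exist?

Maximin = -1, Minimax = 1, Saddle: False

Work:
Row minimums: [-3, -5, -1] → maximin = -1
Column maximums: [3, 1, 3] → minimax = 1
No saddle point (maximin ≠ minimax). Mixed strategy needed.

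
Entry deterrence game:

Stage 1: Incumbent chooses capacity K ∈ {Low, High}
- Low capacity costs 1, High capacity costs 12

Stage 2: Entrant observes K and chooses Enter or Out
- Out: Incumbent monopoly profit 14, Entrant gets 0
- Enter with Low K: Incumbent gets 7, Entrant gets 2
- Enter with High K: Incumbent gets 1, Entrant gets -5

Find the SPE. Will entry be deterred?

SPE: (Low, Enter|Low, Out|High); Entry not deterred. Incumbent net profit = 6, Entrant gets 2

Work:
After Low K: Entrant enters (2 > 0)
After High K: Entrant stays out (-5 < 0)
Incumbent: Low → 7−1=6, High → 14−12=2
Incumbent chooses Low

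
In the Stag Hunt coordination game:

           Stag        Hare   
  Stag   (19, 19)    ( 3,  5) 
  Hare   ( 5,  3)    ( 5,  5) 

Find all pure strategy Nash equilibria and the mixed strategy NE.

Pure NE: (Stag, Stag) and (Hare, Hare); Mixed NE: p = 0.125, q = 0.125

Work:
Check pure NE:
(Stag, Stag): (19, 19) - no unilateral deviation beneficial
(Hare, Hare): (5, 5) - no unilateral deviation beneficial
Mixed NE: P1 plays Stag with p = 0.125, P2 plays Stag with q = 0.125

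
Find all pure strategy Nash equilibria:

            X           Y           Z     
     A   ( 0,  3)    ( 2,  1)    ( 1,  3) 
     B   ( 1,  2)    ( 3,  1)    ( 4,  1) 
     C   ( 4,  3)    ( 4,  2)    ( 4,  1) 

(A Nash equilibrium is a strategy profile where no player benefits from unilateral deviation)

Nash equilibrium: (C, X)

Work:
Best responses:
  P1 vs X: payoffs [0, 1, 4] → best response C (payoff 4)
  P1 vs Y: payoffs [2, 3, 4] → best response C (payoff 4)
  P1 vs Z: payoffs [1, 4, 4] → best response B/C (payoff 4)
  P2 vs A: payoffs [3, 1, 3] → best response X/Z (payoff 3)
  P2 vs B: payoffs [2, 1, 1] → best response X (payoff 2)
  P2 vs C: payoffs [3, 2, 1] → best response X (payoff 3)
Mutual best responses: (C,X) → Nash equilibria.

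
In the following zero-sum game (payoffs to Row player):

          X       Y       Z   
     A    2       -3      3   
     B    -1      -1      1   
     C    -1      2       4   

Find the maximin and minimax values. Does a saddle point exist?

Maximin = -1, Minimax = 2, Saddle: False

Work:
Row minimums: [-3, -1, -1] → maximin = -1
Column maximums: [2, 2, 4] → minimax = 2
No saddle point (maximin ≠ minimax). Mixed strategy needed.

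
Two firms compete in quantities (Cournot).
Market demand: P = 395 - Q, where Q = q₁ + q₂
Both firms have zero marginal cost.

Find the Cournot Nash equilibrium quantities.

q₁* = q₂* = 131.67; P* = 131.67

Work:
Profit: π_i = P·q_i = (a - q_i - q_j)·q_i
FOC: ∂π_i/∂q_i = a - 2q_i - q_j = 0
Reaction function: q_i = (395 - q_j)/2
Symmetry: q* = 395/3 = 131.67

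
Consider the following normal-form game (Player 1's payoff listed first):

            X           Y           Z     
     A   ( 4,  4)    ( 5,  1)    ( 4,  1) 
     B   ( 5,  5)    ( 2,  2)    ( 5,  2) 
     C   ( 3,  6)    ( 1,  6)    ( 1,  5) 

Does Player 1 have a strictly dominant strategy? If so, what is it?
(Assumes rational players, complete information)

No strictly dominant strategy exists for Player 1

Work:
A strategy strictly dominates another if it gives a strictly higher payoff against every opponent action. Compare each pair of P1's strategies column-by-column:
  A vs B: [4 vs 5, 5 vs 2, 4 vs 5] → A does not strictly dominate B (column X: 4 ≤ 5)
  A vs C: [4 vs 3, 5 vs 1, 4 vs 1] → A strictly dominates C
  B vs A: [5 vs 4, 2 vs 5, 5 vs 4] → B does not strictly dominate A (column Y: 2 ≤ 5)
  B vs C: [5 vs 3, 2 vs 1, 5 vs 1] → B strictly dominates C
  C vs A: [3 vs 4, 1 vs 5, 1 vs 4] → C does not strictly dominate A (column X: 3 ≤ 4)
  C vs B: [3 vs 5, 1 vs 2, 1 vs 5] → C does not strictly dominate B (column X: 3 ≤ 5)
No single strategy strictly dominates all others → no strictly dominant strategy.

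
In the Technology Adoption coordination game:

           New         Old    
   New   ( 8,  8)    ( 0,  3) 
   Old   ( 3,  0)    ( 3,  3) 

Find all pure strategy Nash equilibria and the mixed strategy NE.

Pure NE: (New, New) and (Old, Old); Mixed NE: p = 0.375, q = 0.375

Work:
Check pure NE:
(New, New): (8, 8) - no unilateral deviation beneficial
(Old, Old): (3, 3) - no unilateral deviation beneficial
Mixed NE: P1 plays New with p = 0.375, P2 plays New with q = 0.375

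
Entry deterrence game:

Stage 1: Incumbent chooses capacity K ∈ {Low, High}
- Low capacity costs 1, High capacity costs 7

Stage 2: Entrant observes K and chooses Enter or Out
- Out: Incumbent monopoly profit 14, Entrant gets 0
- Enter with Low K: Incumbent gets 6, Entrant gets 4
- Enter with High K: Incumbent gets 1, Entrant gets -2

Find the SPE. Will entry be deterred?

SPE: (High, Enter|Low, Out|High); Entry deterred. Incumbent net profit = 7

Work:
After Low K: Entrant enters (4 > 0)
After High K: Entrant stays out (-2 < 0)
Incumbent: Low → 6−1=5, High → 14−7=7
Incumbent chooses High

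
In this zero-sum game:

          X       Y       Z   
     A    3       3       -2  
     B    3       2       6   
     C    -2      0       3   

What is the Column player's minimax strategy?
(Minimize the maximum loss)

Column should play X or Y (all achieve the minimum), value = 3

Work:
Column player minimizes Row's maximum payoff:
Column X: max payoff to Row = 3
Column Y: max payoff to Row = 3
Column Z: max payoff to Row = 6
Minimum is 3, achieved by columns X, Y (tied).
Each of X or Y is a minimax strategy.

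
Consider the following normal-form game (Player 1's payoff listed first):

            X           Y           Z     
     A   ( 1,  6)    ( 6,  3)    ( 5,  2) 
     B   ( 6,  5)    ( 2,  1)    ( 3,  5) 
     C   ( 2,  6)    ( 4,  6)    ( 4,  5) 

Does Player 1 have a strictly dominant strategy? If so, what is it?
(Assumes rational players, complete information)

No strictly dominant strategy exists for Player 1

Work:
A strategy strictly dominates another if it gives a strictly higher payoff against every opponent action. Compare each pair of P1's strategies column-by-column:
  A vs B: [1 vs 6, 6 vs 2, 5 vs 3] → A does not strictly dominate B (column X: 1 ≤ 6)
  A vs C: [1 vs 2, 6 vs 4, 5 vs 4] → A does not strictly dominate C (column X: 1 ≤ 2)
  B vs A: [6 vs 1, 2 vs 6, 3 vs 5] → B does not strictly dominate A (column Y: 2 ≤ 6)
  B vs C: [6 vs 2, 2 vs 4, 3 vs 4] → B does not strictly dominate C (column Y: 2 ≤ 4)
  C vs A: [2 vs 1, 4 vs 6, 4 vs 5] → C does not strictly dominate A (column Y: 4 ≤ 6)
  C vs B: [2 vs 6, 4 vs 2, 4 vs 3] → C does not strictly dominate B (column X: 2 ≤ 6)
No single strategy strictly dominates all others → no strictly dominant strategy.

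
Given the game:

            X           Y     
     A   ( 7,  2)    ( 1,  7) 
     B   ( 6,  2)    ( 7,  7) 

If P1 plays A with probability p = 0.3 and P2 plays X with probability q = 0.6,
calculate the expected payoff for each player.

E[P1] = 5.86, E[P2] = 4.0

Work:
E[P1] = p·q·π₁(A,X) + p·(1-q)·π₁(A,Y) + (1-p)·q·π₁(B,X) + (1-p)·(1-q)·π₁(B,Y)
= 0.3·0.6·7 + 0.3·0.4·1 + 0.7·0.6·6 + 0.7·0.4·7
= 5.86

E[P2] = 4.0 (similar calculation)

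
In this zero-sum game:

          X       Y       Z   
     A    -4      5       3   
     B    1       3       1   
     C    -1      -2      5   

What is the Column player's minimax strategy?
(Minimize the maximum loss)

Column should play X, value = 1

Work:
Column player minimizes Row's maximum payoff:
Column X: max payoff to Row = 1
Column Y: max payoff to Row = 5
Column Z: max payoff to Row = 5
Minimum is 1, achieved by column X.
Minimax strategy: X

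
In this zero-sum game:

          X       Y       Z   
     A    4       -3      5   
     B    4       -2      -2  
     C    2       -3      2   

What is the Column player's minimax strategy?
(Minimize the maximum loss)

Column should play Y, value = -2

Work:
Column player minimizes Row's maximum payoff:
Column X: max payoff to Row = 4
Column Y: max payoff to Row = -2
Column Z: max payoff to Row = 5
Minimum is -2, achieved by column Y.
Minimax strategy: Y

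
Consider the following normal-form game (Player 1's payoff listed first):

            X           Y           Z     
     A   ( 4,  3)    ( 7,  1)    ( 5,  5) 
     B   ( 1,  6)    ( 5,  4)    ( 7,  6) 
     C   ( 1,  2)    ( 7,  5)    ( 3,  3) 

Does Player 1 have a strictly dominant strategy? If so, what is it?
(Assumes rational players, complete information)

No strictly dominant strategy exists for Player 1

Work:
A strategy strictly dominates another if it gives a strictly higher payoff against every opponent action. Compare each pair of P1's strategies column-by-column:
  A vs B: [4 vs 1, 7 vs 5, 5 vs 7] → A does not strictly dominate B (column Z: 5 ≤ 7)
  A vs C: [4 vs 1, 7 vs 7, 5 vs 3] → A does not strictly dominate C (column Y: 7 ≤ 7)
  B vs A: [1 vs 4, 5 vs 7, 7 vs 5] → B does not strictly dominate A (column X: 1 ≤ 4)
  B vs C: [1 vs 1, 5 vs 7, 7 vs 3] → B does not strictly dominate C (column X: 1 ≤ 1)
  C vs A: [1 vs 4, 7 vs 7, 3 vs 5] → C does not strictly dominate A (column X: 1 ≤ 4)
  C vs B: [1 vs 1, 7 vs 5, 3 vs 7] → C does not strictly dominate B (column X: 1 ≤ 1)
No single strategy strictly dominates all others → no strictly dominant strategy.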